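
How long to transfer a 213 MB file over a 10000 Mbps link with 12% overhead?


Effective throughput = 10000 * (1 - 12/100) = 8800 Mbps
File size in Mb = 213 * 8 = 1704 Mb
Time = 1704 / 8800
Time = 0.1936 seconds


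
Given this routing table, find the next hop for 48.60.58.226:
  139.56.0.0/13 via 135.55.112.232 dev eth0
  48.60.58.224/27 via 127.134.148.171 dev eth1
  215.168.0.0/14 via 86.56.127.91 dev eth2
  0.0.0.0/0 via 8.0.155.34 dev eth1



Longest prefix match for 48.60.58.226:
  /13 139.56.0.0: no
  /27 48.60.58.224: MATCH
  /14 215.168.0.0: no
  /0 0.0.0.0: MATCH
Selected: next-hop 127.134.148.171 via eth1 (matched /27)


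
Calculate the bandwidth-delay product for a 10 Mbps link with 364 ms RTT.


BDP = bandwidth * RTT
= 10 Mbps * 364 ms
= 10 * 1e6 * 364 / 1000 bits
= 3640000 bits
= 455000 bytes
= 444.3359 KB
BDP = 3640000 bits (455000 bytes)


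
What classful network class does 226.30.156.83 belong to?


First octet: 226
Binary: 11100010
1110xxxx -> Class D (224-239)
Class D (multicast), default mask N/A


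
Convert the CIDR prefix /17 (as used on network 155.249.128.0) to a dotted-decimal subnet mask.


/17 means 17 network bits, 15 host bits
Binary: 11111111111111111000000000000000
Mask: 255.255.128.0


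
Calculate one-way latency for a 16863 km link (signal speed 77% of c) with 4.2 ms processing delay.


Speed = 0.77 * 3e5 km/s = 231000 km/s
Propagation delay = 16863 / 231000 = 0.073 s = 73 ms
Processing delay = 4.2 ms
Total one-way latency = 77.2 ms


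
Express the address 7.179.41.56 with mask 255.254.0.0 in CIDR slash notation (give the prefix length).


Binary: 11111111.11111110.00000000.00000000
Count leading 1s
Prefix: /15


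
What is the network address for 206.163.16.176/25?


IP:   11001110.10100011.00010000.10110000
Mask: 11111111.11111111.11111111.10000000
AND operation:
Net:  11001110.10100011.00010000.10000000
Network: 206.163.16.128/25


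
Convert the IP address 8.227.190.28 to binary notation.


8 = 00001000
227 = 11100011
190 = 10111110
28 = 00011100
Binary: 00001000.11100011.10111110.00011100


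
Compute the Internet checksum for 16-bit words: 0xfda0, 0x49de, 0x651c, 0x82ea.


Sum all words (with carry folding):
+ 0xfda0 = 0xfda0
+ 0x49de = 0x477f
+ 0x651c = 0xac9b
+ 0x82ea = 0x2f86
One's complement: ~0x2f86
Checksum = 0xd079


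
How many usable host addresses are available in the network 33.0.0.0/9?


Host bits = 32 - 9 = 23
Total addresses = 2^23 = 8388608
Usable = total - 2 (network and broadcast)
Usable hosts: 8388606


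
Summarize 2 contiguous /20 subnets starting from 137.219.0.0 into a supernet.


Original prefix: /20
Number of subnets: 2 = 2^1
New prefix = 20 - 1 = 19
Supernet: 137.219.0.0/19


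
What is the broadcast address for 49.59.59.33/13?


Network: 49.56.0.0/13
Host bits = 19
Set all host bits to 1:
Broadcast: 49.63.255.255


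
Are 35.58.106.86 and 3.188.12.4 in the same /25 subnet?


Mask: 255.255.255.128
35.58.106.86 AND mask = 35.58.106.0
3.188.12.4 AND mask = 3.188.12.0
No, different subnets (35.58.106.0 vs 3.188.12.0)


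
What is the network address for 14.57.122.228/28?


IP:   00001110.00111001.01111010.11100100
Mask: 11111111.11111111.11111111.11110000
AND operation:
Net:  00001110.00111001.01111010.11100000
Network: 14.57.122.224/28


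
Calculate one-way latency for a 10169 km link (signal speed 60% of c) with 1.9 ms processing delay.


Speed = 0.6 * 3e5 km/s = 180000 km/s
Propagation delay = 10169 / 180000 = 0.0565 s = 56.4944 ms
Processing delay = 1.9 ms
Total one-way latency = 58.3944 ms


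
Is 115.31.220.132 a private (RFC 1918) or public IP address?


RFC 1918 private ranges:
  10.0.0.0/8 (10.0.0.0 - 10.255.255.255)
  172.16.0.0/12 (172.16.0.0 - 172.31.255.255)
  192.168.0.0/16 (192.168.0.0 - 192.168.255.255)
Public (not in any RFC 1918 range)


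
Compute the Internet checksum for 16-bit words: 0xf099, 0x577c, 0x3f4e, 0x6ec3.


Sum all words (with carry folding):
+ 0xf099 = 0xf099
+ 0x577c = 0x4816
+ 0x3f4e = 0x8764
+ 0x6ec3 = 0xf627
One's complement: ~0xf627
Checksum = 0x09d8


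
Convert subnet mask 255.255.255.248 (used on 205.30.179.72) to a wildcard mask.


Subnet mask: 255.255.255.248
Wildcard = 255.255.255.255 - subnet mask
255 - 255 = 0
255 - 255 = 0
255 - 255 = 0
255 - 248 = 7
Wildcard: 0.0.0.7


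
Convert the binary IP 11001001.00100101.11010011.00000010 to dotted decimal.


11001001 = 201
00100101 = 37
11010011 = 211
00000010 = 2
IP: 201.37.211.2


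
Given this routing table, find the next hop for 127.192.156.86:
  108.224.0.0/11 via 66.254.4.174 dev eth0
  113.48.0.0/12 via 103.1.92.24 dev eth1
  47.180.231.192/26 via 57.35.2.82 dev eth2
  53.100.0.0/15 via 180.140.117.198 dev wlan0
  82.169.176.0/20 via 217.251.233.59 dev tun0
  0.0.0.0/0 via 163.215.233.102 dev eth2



Longest prefix match for 127.192.156.86:
  /11 108.224.0.0: no
  /12 113.48.0.0: no
  /26 47.180.231.192: no
  /15 53.100.0.0: no
  /20 82.169.176.0: no
  /0 0.0.0.0: MATCH
Selected: next-hop 163.215.233.102 via eth2 (matched /0)


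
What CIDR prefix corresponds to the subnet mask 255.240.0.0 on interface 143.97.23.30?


Binary: 11111111.11110000.00000000.00000000
Count leading 1s
Prefix: /12


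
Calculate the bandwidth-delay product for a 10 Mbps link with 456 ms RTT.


BDP = bandwidth * RTT
= 10 Mbps * 456 ms
= 10 * 1e6 * 456 / 1000 bits
= 4560000 bits
= 570000 bytes
= 556.6406 KB
BDP = 4560000 bits (570000 bytes)


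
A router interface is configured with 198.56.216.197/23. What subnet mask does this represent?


/23 means 23 network bits, 9 host bits
Binary: 11111111111111111111111000000000
Mask: 255.255.254.0


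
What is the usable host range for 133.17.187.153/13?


Network: 133.16.0.0
Broadcast: 133.23.255.255
First usable = network + 1
Last usable = broadcast - 1
Range: 133.16.0.1 to 133.23.255.254


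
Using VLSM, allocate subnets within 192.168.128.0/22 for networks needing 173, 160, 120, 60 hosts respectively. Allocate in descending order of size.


173 hosts -> /24 (254 usable): 192.168.128.0/24
160 hosts -> /24 (254 usable): 192.168.129.0/24
120 hosts -> /25 (126 usable): 192.168.130.0/25
60 hosts -> /26 (62 usable): 192.168.130.128/26
Allocation: 192.168.128.0/24 (173 hosts, 254 usable); 192.168.129.0/24 (160 hosts, 254 usable); 192.168.130.0/25 (120 hosts, 126 usable); 192.168.130.128/26 (60 hosts, 62 usable)


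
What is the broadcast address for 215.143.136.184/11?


Network: 215.128.0.0/11
Host bits = 21
Set all host bits to 1:
Broadcast: 215.159.255.255


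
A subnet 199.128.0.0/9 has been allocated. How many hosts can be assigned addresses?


Host bits = 32 - 9 = 23
Total addresses = 2^23 = 8388608
Usable = total - 2 (network and broadcast)
Usable hosts: 8388606


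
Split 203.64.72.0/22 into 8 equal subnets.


New prefix = 22 + 3 = 25
Each subnet has 128 addresses
  203.64.72.0/25
  203.64.72.128/25
  203.64.73.0/25
  203.64.73.128/25
  203.64.74.0/25
  203.64.74.128/25
  203.64.75.0/25
  203.64.75.128/25
Subnets: 203.64.72.0/25, 203.64.72.128/25, 203.64.73.0/25, 203.64.73.128/25, 203.64.74.0/25, 203.64.74.128/25, 203.64.75.0/25, 203.64.75.128/25


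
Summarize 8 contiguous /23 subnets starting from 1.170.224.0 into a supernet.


Original prefix: /23
Number of subnets: 8 = 2^3
New prefix = 23 - 3 = 20
Supernet: 1.170.224.0/20


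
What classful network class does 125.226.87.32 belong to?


First octet: 125
Binary: 01111101
0xxxxxxx -> Class A (1-126)
Class A, default mask 255.0.0.0 (/8)


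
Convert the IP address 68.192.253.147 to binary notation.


68 = 01000100
192 = 11000000
253 = 11111101
147 = 10010011
Binary: 01000100.11000000.11111101.10010011


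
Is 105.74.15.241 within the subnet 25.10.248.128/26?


Subnet network: 25.10.248.128
Test IP AND mask: 105.74.15.192
No, 105.74.15.241 is not in 25.10.248.128/26


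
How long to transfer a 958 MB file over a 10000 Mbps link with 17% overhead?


Effective throughput = 10000 * (1 - 17/100) = 8300 Mbps
File size in Mb = 958 * 8 = 7664 Mb
Time = 7664 / 8300
Time = 0.9234 seconds


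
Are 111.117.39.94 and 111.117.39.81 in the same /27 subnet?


Mask: 255.255.255.224
111.117.39.94 AND mask = 111.117.39.64
111.117.39.81 AND mask = 111.117.39.64
Yes, same subnet (111.117.39.64)


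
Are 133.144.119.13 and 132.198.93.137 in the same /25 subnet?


Mask: 255.255.255.128
133.144.119.13 AND mask = 133.144.119.0
132.198.93.137 AND mask = 132.198.93.128
No, different subnets (133.144.119.0 vs 132.198.93.128)


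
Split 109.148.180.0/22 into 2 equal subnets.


New prefix = 22 + 1 = 23
Each subnet has 512 addresses
  109.148.180.0/23
  109.148.182.0/23
Subnets: 109.148.180.0/23, 109.148.182.0/23


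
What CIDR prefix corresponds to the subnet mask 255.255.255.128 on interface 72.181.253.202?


Binary: 11111111.11111111.11111111.10000000
Count leading 1s
Prefix: /25


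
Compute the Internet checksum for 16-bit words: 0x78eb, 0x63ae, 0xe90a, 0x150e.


Sum all words (with carry folding):
+ 0x78eb = 0x78eb
+ 0x63ae = 0xdc99
+ 0xe90a = 0xc5a4
+ 0x150e = 0xdab2
One's complement: ~0xdab2
Checksum = 0x254d


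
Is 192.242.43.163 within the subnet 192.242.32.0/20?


Subnet network: 192.242.32.0
Test IP AND mask: 192.242.32.0
Yes, 192.242.43.163 is in 192.242.32.0/20


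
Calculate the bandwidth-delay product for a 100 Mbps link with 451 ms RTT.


BDP = bandwidth * RTT
= 100 Mbps * 451 ms
= 100 * 1e6 * 451 / 1000 bits
= 45100000 bits
= 5637500 bytes
= 5505.3711 KB
BDP = 45100000 bits (5637500 bytes)


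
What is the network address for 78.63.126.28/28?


IP:   01001110.00111111.01111110.00011100
Mask: 11111111.11111111.11111111.11110000
AND operation:
Net:  01001110.00111111.01111110.00010000
Network: 78.63.126.16/28


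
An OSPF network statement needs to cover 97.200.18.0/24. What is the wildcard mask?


Subnet mask: 255.255.255.0
Wildcard = 255.255.255.255 - subnet mask
255 - 255 = 0
255 - 255 = 0
255 - 255 = 0
255 - 0 = 255
Wildcard: 0.0.0.255


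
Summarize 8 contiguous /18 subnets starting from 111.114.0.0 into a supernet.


Original prefix: /18
Number of subnets: 8 = 2^3
New prefix = 18 - 3 = 15
Supernet: 111.114.0.0/15


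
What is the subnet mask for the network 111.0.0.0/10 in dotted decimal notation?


/10 means 10 network bits, 22 host bits
Binary: 11111111110000000000000000000000
Mask: 255.192.0.0


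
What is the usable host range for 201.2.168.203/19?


Network: 201.2.160.0
Broadcast: 201.2.191.255
First usable = network + 1
Last usable = broadcast - 1
Range: 201.2.160.1 to 201.2.191.254


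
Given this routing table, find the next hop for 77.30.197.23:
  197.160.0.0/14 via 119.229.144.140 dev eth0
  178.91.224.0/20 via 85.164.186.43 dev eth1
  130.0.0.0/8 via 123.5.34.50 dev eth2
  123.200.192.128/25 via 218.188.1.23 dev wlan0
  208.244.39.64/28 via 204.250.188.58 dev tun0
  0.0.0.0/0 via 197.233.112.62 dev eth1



Longest prefix match for 77.30.197.23:
  /14 197.160.0.0: no
  /20 178.91.224.0: no
  /8 130.0.0.0: no
  /25 123.200.192.128: no
  /28 208.244.39.64: no
  /0 0.0.0.0: MATCH
Selected: next-hop 197.233.112.62 via eth1 (matched /0)


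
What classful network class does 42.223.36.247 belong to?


First octet: 42
Binary: 00101010
0xxxxxxx -> Class A (1-126)
Class A, default mask 255.0.0.0 (/8)


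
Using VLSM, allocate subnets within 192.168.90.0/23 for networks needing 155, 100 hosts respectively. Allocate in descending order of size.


155 hosts -> /24 (254 usable): 192.168.90.0/24
100 hosts -> /25 (126 usable): 192.168.91.0/25
Allocation: 192.168.90.0/24 (155 hosts, 254 usable); 192.168.91.0/25 (100 hosts, 126 usable)


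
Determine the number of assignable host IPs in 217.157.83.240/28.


Host bits = 32 - 28 = 4
Total addresses = 2^4 = 16
Usable = total - 2 (network and broadcast)
Usable hosts: 14


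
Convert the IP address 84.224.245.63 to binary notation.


84 = 01010100
224 = 11100000
245 = 11110101
63 = 00111111
Binary: 01010100.11100000.11110101.00111111


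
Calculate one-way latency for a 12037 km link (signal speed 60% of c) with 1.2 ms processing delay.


Speed = 0.6 * 3e5 km/s = 180000 km/s
Propagation delay = 12037 / 180000 = 0.0669 s = 66.8722 ms
Processing delay = 1.2 ms
Total one-way latency = 68.0722 ms


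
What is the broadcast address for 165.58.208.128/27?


Network: 165.58.208.128/27
Host bits = 5
Set all host bits to 1:
Broadcast: 165.58.208.159


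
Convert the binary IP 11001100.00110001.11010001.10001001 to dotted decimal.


11001100 = 204
00110001 = 49
11010001 = 209
10001001 = 137
IP: 204.49.209.137


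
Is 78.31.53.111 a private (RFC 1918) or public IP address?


RFC 1918 private ranges:
  10.0.0.0/8 (10.0.0.0 - 10.255.255.255)
  172.16.0.0/12 (172.16.0.0 - 172.31.255.255)
  192.168.0.0/16 (192.168.0.0 - 192.168.255.255)
Public (not in any RFC 1918 range)


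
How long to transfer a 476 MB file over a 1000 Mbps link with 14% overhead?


Effective throughput = 1000 * (1 - 14/100) = 860 Mbps
File size in Mb = 476 * 8 = 3808 Mb
Time = 3808 / 860
Time = 4.4279 seconds


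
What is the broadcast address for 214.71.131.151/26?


Network: 214.71.131.128/26
Host bits = 6
Set all host bits to 1:
Broadcast: 214.71.131.191


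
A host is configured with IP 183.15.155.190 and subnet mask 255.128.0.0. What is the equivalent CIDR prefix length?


Binary: 11111111.10000000.00000000.00000000
Count leading 1s
Prefix: /9


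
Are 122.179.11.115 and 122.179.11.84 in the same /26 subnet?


Mask: 255.255.255.192
122.179.11.115 AND mask = 122.179.11.64
122.179.11.84 AND mask = 122.179.11.64
Yes, same subnet (122.179.11.64)


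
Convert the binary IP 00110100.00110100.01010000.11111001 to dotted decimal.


00110100 = 52
00110100 = 52
01010000 = 80
11111001 = 249
IP: 52.52.80.249


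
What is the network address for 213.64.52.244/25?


IP:   11010101.01000000.00110100.11110100
Mask: 11111111.11111111.11111111.10000000
AND operation:
Net:  11010101.01000000.00110100.10000000
Network: 213.64.52.128/25


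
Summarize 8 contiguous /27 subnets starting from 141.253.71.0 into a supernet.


Original prefix: /27
Number of subnets: 8 = 2^3
New prefix = 27 - 3 = 24
Supernet: 141.253.71.0/24


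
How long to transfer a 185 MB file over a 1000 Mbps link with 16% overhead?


Effective throughput = 1000 * (1 - 16/100) = 840 Mbps
File size in Mb = 185 * 8 = 1480 Mb
Time = 1480 / 840
Time = 1.7619 seconds


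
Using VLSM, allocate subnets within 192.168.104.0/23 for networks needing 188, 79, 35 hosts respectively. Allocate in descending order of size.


188 hosts -> /24 (254 usable): 192.168.104.0/24
79 hosts -> /25 (126 usable): 192.168.105.0/25
35 hosts -> /26 (62 usable): 192.168.105.128/26
Allocation: 192.168.104.0/24 (188 hosts, 254 usable); 192.168.105.0/25 (79 hosts, 126 usable); 192.168.105.128/26 (35 hosts, 62 usable)


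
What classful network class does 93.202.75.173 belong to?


First octet: 93
Binary: 01011101
0xxxxxxx -> Class A (1-126)
Class A, default mask 255.0.0.0 (/8)


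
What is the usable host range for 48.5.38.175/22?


Network: 48.5.36.0
Broadcast: 48.5.39.255
First usable = network + 1
Last usable = broadcast - 1
Range: 48.5.36.1 to 48.5.39.254


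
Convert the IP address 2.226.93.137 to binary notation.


2 = 00000010
226 = 11100010
93 = 01011101
137 = 10001001
Binary: 00000010.11100010.01011101.10001001


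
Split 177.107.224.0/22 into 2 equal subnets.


New prefix = 22 + 1 = 23
Each subnet has 512 addresses
  177.107.224.0/23
  177.107.226.0/23
Subnets: 177.107.224.0/23, 177.107.226.0/23


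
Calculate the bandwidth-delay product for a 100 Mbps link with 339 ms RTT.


BDP = bandwidth * RTT
= 100 Mbps * 339 ms
= 100 * 1e6 * 339 / 1000 bits
= 33900000 bits
= 4237500 bytes
= 4138.1836 KB
BDP = 33900000 bits (4237500 bytes)


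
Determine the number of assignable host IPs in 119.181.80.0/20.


Host bits = 32 - 20 = 12
Total addresses = 2^12 = 4096
Usable = total - 2 (network and broadcast)
Usable hosts: 4094


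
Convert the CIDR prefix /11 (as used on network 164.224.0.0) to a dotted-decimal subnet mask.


/11 means 11 network bits, 21 host bits
Binary: 11111111111000000000000000000000
Mask: 255.224.0.0


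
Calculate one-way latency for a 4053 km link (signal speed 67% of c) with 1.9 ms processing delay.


Speed = 0.67 * 3e5 km/s = 201000 km/s
Propagation delay = 4053 / 201000 = 0.0202 s = 20.1642 ms
Processing delay = 1.9 ms
Total one-way latency = 22.0642 ms


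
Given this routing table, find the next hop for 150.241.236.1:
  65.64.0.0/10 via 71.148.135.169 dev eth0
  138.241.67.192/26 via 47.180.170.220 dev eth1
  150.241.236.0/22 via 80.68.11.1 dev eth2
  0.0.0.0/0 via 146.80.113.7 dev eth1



Longest prefix match for 150.241.236.1:
  /10 65.64.0.0: no
  /26 138.241.67.192: no
  /22 150.241.236.0: MATCH
  /0 0.0.0.0: MATCH
Selected: next-hop 80.68.11.1 via eth2 (matched /22)


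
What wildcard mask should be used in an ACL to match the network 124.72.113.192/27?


Subnet mask: 255.255.255.224
Wildcard = 255.255.255.255 - subnet mask
255 - 255 = 0
255 - 255 = 0
255 - 255 = 0
255 - 224 = 31
Wildcard: 0.0.0.31


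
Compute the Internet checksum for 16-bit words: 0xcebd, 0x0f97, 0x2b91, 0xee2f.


Sum all words (with carry folding):
+ 0xcebd = 0xcebd
+ 0x0f97 = 0xde54
+ 0x2b91 = 0x09e6
+ 0xee2f = 0xf815
One's complement: ~0xf815
Checksum = 0x07ea


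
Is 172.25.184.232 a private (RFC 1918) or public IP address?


RFC 1918 private ranges:
  10.0.0.0/8 (10.0.0.0 - 10.255.255.255)
  172.16.0.0/12 (172.16.0.0 - 172.31.255.255)
  192.168.0.0/16 (192.168.0.0 - 192.168.255.255)
Private (in 172.16.0.0/12)


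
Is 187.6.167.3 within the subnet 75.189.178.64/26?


Subnet network: 75.189.178.64
Test IP AND mask: 187.6.167.0
No, 187.6.167.3 is not in 75.189.178.64/26


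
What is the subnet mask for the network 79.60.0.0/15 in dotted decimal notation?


/15 means 15 network bits, 17 host bits
Binary: 11111111111111100000000000000000
Mask: 255.254.0.0


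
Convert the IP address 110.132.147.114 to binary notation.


110 = 01101110
132 = 10000100
147 = 10010011
114 = 01110010
Binary: 01101110.10000100.10010011.01110010


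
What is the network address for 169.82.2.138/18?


IP:   10101001.01010010.00000010.10001010
Mask: 11111111.11111111.11000000.00000000
AND operation:
Net:  10101001.01010010.00000000.00000000
Network: 169.82.0.0/18


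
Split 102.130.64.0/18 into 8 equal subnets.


New prefix = 18 + 3 = 21
Each subnet has 2048 addresses
  102.130.64.0/21
  102.130.72.0/21
  102.130.80.0/21
  102.130.88.0/21
  102.130.96.0/21
  102.130.104.0/21
  102.130.112.0/21
  102.130.120.0/21
Subnets: 102.130.64.0/21, 102.130.72.0/21, 102.130.80.0/21, 102.130.88.0/21, 102.130.96.0/21, 102.130.104.0/21, 102.130.112.0/21, 102.130.120.0/21


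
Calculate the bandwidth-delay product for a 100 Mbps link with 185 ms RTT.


BDP = bandwidth * RTT
= 100 Mbps * 185 ms
= 100 * 1e6 * 185 / 1000 bits
= 18500000 bits
= 2312500 bytes
= 2258.3008 KB
BDP = 18500000 bits (2312500 bytes)


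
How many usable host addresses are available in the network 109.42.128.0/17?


Host bits = 32 - 17 = 15
Total addresses = 2^15 = 32768
Usable = total - 2 (network and broadcast)
Usable hosts: 32766


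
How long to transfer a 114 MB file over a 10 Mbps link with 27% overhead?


Effective throughput = 10 * (1 - 27/100) = 7.3 Mbps
File size in Mb = 114 * 8 = 912 Mb
Time = 912 / 7.3
Time = 124.9315 seconds


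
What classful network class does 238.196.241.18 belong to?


First octet: 238
Binary: 11101110
1110xxxx -> Class D (224-239)
Class D (multicast), default mask N/A


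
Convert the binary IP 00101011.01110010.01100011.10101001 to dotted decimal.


00101011 = 43
01110010 = 114
01100011 = 99
10101001 = 169
IP: 43.114.99.169


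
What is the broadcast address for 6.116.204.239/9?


Network: 6.0.0.0/9
Host bits = 23
Set all host bits to 1:
Broadcast: 6.127.255.255


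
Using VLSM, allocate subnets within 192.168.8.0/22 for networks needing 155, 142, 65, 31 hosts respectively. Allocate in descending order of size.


155 hosts -> /24 (254 usable): 192.168.8.0/24
142 hosts -> /24 (254 usable): 192.168.9.0/24
65 hosts -> /25 (126 usable): 192.168.10.0/25
31 hosts -> /26 (62 usable): 192.168.10.128/26
Allocation: 192.168.8.0/24 (155 hosts, 254 usable); 192.168.9.0/24 (142 hosts, 254 usable); 192.168.10.0/25 (65 hosts, 126 usable); 192.168.10.128/26 (31 hosts, 62 usable)


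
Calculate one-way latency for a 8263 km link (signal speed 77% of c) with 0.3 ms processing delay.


Speed = 0.77 * 3e5 km/s = 231000 km/s
Propagation delay = 8263 / 231000 = 0.0358 s = 35.7706 ms
Processing delay = 0.3 ms
Total one-way latency = 36.0706 ms


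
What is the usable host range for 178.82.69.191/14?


Network: 178.80.0.0
Broadcast: 178.83.255.255
First usable = network + 1
Last usable = broadcast - 1
Range: 178.80.0.1 to 178.83.255.254


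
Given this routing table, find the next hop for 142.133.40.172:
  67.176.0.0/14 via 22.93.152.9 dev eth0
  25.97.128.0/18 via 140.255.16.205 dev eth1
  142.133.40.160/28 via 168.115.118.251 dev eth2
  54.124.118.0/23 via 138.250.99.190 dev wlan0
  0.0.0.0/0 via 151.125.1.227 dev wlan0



Longest prefix match for 142.133.40.172:
  /14 67.176.0.0: no
  /18 25.97.128.0: no
  /28 142.133.40.160: MATCH
  /23 54.124.118.0: no
  /0 0.0.0.0: MATCH
Selected: next-hop 168.115.118.251 via eth2 (matched /28)


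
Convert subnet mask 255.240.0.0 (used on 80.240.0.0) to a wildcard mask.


Subnet mask: 255.240.0.0
Wildcard = 255.255.255.255 - subnet mask
255 - 255 = 0
255 - 240 = 15
255 - 0 = 255
255 - 0 = 255
Wildcard: 0.15.255.255


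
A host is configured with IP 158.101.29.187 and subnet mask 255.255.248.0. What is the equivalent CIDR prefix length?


Binary: 11111111.11111111.11111000.00000000
Count leading 1s
Prefix: /21


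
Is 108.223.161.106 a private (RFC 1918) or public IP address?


RFC 1918 private ranges:
  10.0.0.0/8 (10.0.0.0 - 10.255.255.255)
  172.16.0.0/12 (172.16.0.0 - 172.31.255.255)
  192.168.0.0/16 (192.168.0.0 - 192.168.255.255)
Public (not in any RFC 1918 range)


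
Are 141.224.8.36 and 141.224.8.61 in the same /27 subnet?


Mask: 255.255.255.224
141.224.8.36 AND mask = 141.224.8.32
141.224.8.61 AND mask = 141.224.8.32
Yes, same subnet (141.224.8.32)


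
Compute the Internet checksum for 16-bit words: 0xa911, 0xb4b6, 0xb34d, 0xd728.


Sum all words (with carry folding):
+ 0xa911 = 0xa911
+ 0xb4b6 = 0x5dc8
+ 0xb34d = 0x1116
+ 0xd728 = 0xe83e
One's complement: ~0xe83e
Checksum = 0x17c1


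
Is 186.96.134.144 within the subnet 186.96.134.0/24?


Subnet network: 186.96.134.0
Test IP AND mask: 186.96.134.0
Yes, 186.96.134.144 is in 186.96.134.0/24


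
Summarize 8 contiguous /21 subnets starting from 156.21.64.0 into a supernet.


Original prefix: /21
Number of subnets: 8 = 2^3
New prefix = 21 - 3 = 18
Supernet: 156.21.64.0/18


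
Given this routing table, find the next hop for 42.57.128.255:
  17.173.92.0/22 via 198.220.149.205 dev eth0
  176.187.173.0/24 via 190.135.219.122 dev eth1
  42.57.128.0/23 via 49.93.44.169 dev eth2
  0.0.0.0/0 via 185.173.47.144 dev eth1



Longest prefix match for 42.57.128.255:
  /22 17.173.92.0: no
  /24 176.187.173.0: no
  /23 42.57.128.0: MATCH
  /0 0.0.0.0: MATCH
Selected: next-hop 49.93.44.169 via eth2 (matched /23)


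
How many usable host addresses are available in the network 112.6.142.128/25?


Host bits = 32 - 25 = 7
Total addresses = 2^7 = 128
Usable = total - 2 (network and broadcast)
Usable hosts: 126


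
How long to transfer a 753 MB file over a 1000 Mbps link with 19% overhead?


Effective throughput = 1000 * (1 - 19/100) = 810 Mbps
File size in Mb = 753 * 8 = 6024 Mb
Time = 6024 / 810
Time = 7.437 seconds


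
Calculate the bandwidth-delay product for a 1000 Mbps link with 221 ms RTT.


BDP = bandwidth * RTT
= 1000 Mbps * 221 ms
= 1000 * 1e6 * 221 / 1000 bits
= 221000000 bits
= 27625000 bytes
= 26977.5391 KB
BDP = 221000000 bits (27625000 bytes)


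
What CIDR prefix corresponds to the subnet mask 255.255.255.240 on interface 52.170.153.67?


Binary: 11111111.11111111.11111111.11110000
Count leading 1s
Prefix: /28


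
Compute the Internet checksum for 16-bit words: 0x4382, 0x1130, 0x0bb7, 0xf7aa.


Sum all words (with carry folding):
+ 0x4382 = 0x4382
+ 0x1130 = 0x54b2
+ 0x0bb7 = 0x6069
+ 0xf7aa = 0x5814
One's complement: ~0x5814
Checksum = 0xa7eb


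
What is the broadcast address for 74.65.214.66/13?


Network: 74.64.0.0/13
Host bits = 19
Set all host bits to 1:
Broadcast: 74.71.255.255


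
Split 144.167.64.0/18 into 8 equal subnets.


New prefix = 18 + 3 = 21
Each subnet has 2048 addresses
  144.167.64.0/21
  144.167.72.0/21
  144.167.80.0/21
  144.167.88.0/21
  144.167.96.0/21
  144.167.104.0/21
  144.167.112.0/21
  144.167.120.0/21
Subnets: 144.167.64.0/21, 144.167.72.0/21, 144.167.80.0/21, 144.167.88.0/21, 144.167.96.0/21, 144.167.104.0/21, 144.167.112.0/21, 144.167.120.0/21


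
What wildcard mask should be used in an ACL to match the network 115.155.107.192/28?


Subnet mask: 255.255.255.240
Wildcard = 255.255.255.255 - subnet mask
255 - 255 = 0
255 - 255 = 0
255 - 255 = 0
255 - 240 = 15
Wildcard: 0.0.0.15


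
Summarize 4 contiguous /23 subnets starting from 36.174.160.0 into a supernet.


Original prefix: /23
Number of subnets: 4 = 2^2
New prefix = 23 - 2 = 21
Supernet: 36.174.160.0/21


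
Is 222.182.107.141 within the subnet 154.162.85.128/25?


Subnet network: 154.162.85.128
Test IP AND mask: 222.182.107.128
No, 222.182.107.141 is not in 154.162.85.128/25


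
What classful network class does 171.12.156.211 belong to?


First octet: 171
Binary: 10101011
10xxxxxx -> Class B (128-191)
Class B, default mask 255.255.0.0 (/16)


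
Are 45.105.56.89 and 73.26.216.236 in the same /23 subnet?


Mask: 255.255.254.0
45.105.56.89 AND mask = 45.105.56.0
73.26.216.236 AND mask = 73.26.216.0
No, different subnets (45.105.56.0 vs 73.26.216.0)


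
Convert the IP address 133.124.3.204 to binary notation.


133 = 10000101
124 = 01111100
3 = 00000011
204 = 11001100
Binary: 10000101.01111100.00000011.11001100


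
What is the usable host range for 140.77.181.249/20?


Network: 140.77.176.0
Broadcast: 140.77.191.255
First usable = network + 1
Last usable = broadcast - 1
Range: 140.77.176.1 to 140.77.191.254


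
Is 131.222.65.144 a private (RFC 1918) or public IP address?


RFC 1918 private ranges:
  10.0.0.0/8 (10.0.0.0 - 10.255.255.255)
  172.16.0.0/12 (172.16.0.0 - 172.31.255.255)
  192.168.0.0/16 (192.168.0.0 - 192.168.255.255)
Public (not in any RFC 1918 range)


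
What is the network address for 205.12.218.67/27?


IP:   11001101.00001100.11011010.01000011
Mask: 11111111.11111111.11111111.11100000
AND operation:
Net:  11001101.00001100.11011010.01000000
Network: 205.12.218.64/27


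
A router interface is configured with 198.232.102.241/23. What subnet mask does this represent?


/23 means 23 network bits, 9 host bits
Binary: 11111111111111111111111000000000
Mask: 255.255.254.0


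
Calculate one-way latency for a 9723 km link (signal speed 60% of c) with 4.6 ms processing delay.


Speed = 0.6 * 3e5 km/s = 180000 km/s
Propagation delay = 9723 / 180000 = 0.054 s = 54.0167 ms
Processing delay = 4.6 ms
Total one-way latency = 58.6167 ms


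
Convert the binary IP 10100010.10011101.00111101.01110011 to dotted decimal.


10100010 = 162
10011101 = 157
00111101 = 61
01110011 = 115
IP: 162.157.61.115


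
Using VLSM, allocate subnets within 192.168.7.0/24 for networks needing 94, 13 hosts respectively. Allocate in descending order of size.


94 hosts -> /25 (126 usable): 192.168.7.0/25
13 hosts -> /28 (14 usable): 192.168.7.128/28
Allocation: 192.168.7.0/25 (94 hosts, 126 usable); 192.168.7.128/28 (13 hosts, 14 usable)


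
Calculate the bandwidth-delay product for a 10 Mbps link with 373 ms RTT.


BDP = bandwidth * RTT
= 10 Mbps * 373 ms
= 10 * 1e6 * 373 / 1000 bits
= 3730000 bits
= 466250 bytes
= 455.3223 KB
BDP = 3730000 bits (466250 bytes)


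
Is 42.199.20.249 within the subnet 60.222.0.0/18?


Subnet network: 60.222.0.0
Test IP AND mask: 42.199.0.0
No, 42.199.20.249 is not in 60.222.0.0/18


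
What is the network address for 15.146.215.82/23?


IP:   00001111.10010010.11010111.01010010
Mask: 11111111.11111111.11111110.00000000
AND operation:
Net:  00001111.10010010.11010110.00000000
Network: 15.146.214.0/23


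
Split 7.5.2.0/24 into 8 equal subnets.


New prefix = 24 + 3 = 27
Each subnet has 32 addresses
  7.5.2.0/27
  7.5.2.32/27
  7.5.2.64/27
  7.5.2.96/27
  7.5.2.128/27
  7.5.2.160/27
  7.5.2.192/27
  7.5.2.224/27
Subnets: 7.5.2.0/27, 7.5.2.32/27, 7.5.2.64/27, 7.5.2.96/27, 7.5.2.128/27, 7.5.2.160/27, 7.5.2.192/27, 7.5.2.224/27


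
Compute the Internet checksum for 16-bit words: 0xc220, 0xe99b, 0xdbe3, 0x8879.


Sum all words (with carry folding):
+ 0xc220 = 0xc220
+ 0xe99b = 0xabbc
+ 0xdbe3 = 0x87a0
+ 0x8879 = 0x101a
One's complement: ~0x101a
Checksum = 0xefe5


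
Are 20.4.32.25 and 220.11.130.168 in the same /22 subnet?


Mask: 255.255.252.0
20.4.32.25 AND mask = 20.4.32.0
220.11.130.168 AND mask = 220.11.128.0
No, different subnets (20.4.32.0 vs 220.11.128.0)


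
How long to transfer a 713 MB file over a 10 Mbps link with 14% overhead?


Effective throughput = 10 * (1 - 14/100) = 8.6 Mbps
File size in Mb = 713 * 8 = 5704 Mb
Time = 5704 / 8.6
Time = 663.2558 seconds


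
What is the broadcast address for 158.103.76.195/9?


Network: 158.0.0.0/9
Host bits = 23
Set all host bits to 1:
Broadcast: 158.127.255.255


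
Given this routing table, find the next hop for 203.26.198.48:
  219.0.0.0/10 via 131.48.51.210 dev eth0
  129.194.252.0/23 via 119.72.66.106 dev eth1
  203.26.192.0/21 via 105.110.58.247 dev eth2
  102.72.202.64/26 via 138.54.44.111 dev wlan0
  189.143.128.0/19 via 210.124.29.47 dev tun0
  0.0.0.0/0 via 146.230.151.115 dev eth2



Longest prefix match for 203.26.198.48:
  /10 219.0.0.0: no
  /23 129.194.252.0: no
  /21 203.26.192.0: MATCH
  /26 102.72.202.64: no
  /19 189.143.128.0: no
  /0 0.0.0.0: MATCH
Selected: next-hop 105.110.58.247 via eth2 (matched /21)


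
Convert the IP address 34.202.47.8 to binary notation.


34 = 00100010
202 = 11001010
47 = 00101111
8 = 00001000
Binary: 00100010.11001010.00101111.00001000


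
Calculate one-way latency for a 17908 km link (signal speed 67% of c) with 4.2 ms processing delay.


Speed = 0.67 * 3e5 km/s = 201000 km/s
Propagation delay = 17908 / 201000 = 0.0891 s = 89.0945 ms
Processing delay = 4.2 ms
Total one-way latency = 93.2945 ms


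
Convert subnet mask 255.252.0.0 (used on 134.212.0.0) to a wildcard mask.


Subnet mask: 255.252.0.0
Wildcard = 255.255.255.255 - subnet mask
255 - 255 = 0
255 - 252 = 3
255 - 0 = 255
255 - 0 = 255
Wildcard: 0.3.255.255


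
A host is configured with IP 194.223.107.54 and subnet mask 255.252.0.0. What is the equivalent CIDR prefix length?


Binary: 11111111.11111100.00000000.00000000
Count leading 1s
Prefix: /14


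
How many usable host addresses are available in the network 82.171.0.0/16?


Host bits = 32 - 16 = 16
Total addresses = 2^16 = 65536
Usable = total - 2 (network and broadcast)
Usable hosts: 65534


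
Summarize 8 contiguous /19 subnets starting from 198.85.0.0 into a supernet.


Original prefix: /19
Number of subnets: 8 = 2^3
New prefix = 19 - 3 = 16
Supernet: 198.85.0.0/16


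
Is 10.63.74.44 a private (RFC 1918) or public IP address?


RFC 1918 private ranges:
  10.0.0.0/8 (10.0.0.0 - 10.255.255.255)
  172.16.0.0/12 (172.16.0.0 - 172.31.255.255)
  192.168.0.0/16 (192.168.0.0 - 192.168.255.255)
Private (in 10.0.0.0/8)


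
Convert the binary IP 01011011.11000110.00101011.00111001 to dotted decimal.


01011011 = 91
11000110 = 198
00101011 = 43
00111001 = 57
IP: 91.198.43.57


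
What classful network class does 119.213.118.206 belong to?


First octet: 119
Binary: 01110111
0xxxxxxx -> Class A (1-126)
Class A, default mask 255.0.0.0 (/8)


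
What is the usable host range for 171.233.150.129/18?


Network: 171.233.128.0
Broadcast: 171.233.191.255
First usable = network + 1
Last usable = broadcast - 1
Range: 171.233.128.1 to 171.233.191.254


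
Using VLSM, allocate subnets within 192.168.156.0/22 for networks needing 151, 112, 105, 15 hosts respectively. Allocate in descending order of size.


151 hosts -> /24 (254 usable): 192.168.156.0/24
112 hosts -> /25 (126 usable): 192.168.157.0/25
105 hosts -> /25 (126 usable): 192.168.157.128/25
15 hosts -> /27 (30 usable): 192.168.158.0/27
Allocation: 192.168.156.0/24 (151 hosts, 254 usable); 192.168.157.0/25 (112 hosts, 126 usable); 192.168.157.128/25 (105 hosts, 126 usable); 192.168.158.0/27 (15 hosts, 30 usable)


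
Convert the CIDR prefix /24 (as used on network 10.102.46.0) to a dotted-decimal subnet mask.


/24 means 24 network bits, 8 host bits
Binary: 11111111111111111111111100000000
Mask: 255.255.255.0


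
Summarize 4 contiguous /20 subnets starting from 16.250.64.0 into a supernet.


Original prefix: /20
Number of subnets: 4 = 2^2
New prefix = 20 - 2 = 18
Supernet: 16.250.64.0/18


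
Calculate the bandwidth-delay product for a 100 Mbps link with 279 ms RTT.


BDP = bandwidth * RTT
= 100 Mbps * 279 ms
= 100 * 1e6 * 279 / 1000 bits
= 27900000 bits
= 3487500 bytes
= 3405.7617 KB
BDP = 27900000 bits (3487500 bytes)


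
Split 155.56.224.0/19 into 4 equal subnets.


New prefix = 19 + 2 = 21
Each subnet has 2048 addresses
  155.56.224.0/21
  155.56.232.0/21
  155.56.240.0/21
  155.56.248.0/21
Subnets: 155.56.224.0/21, 155.56.232.0/21, 155.56.240.0/21, 155.56.248.0/21


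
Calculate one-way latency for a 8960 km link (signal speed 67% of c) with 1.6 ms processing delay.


Speed = 0.67 * 3e5 km/s = 201000 km/s
Propagation delay = 8960 / 201000 = 0.0446 s = 44.5771 ms
Processing delay = 1.6 ms
Total one-way latency = 46.1771 ms


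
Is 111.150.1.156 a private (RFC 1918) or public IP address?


RFC 1918 private ranges:
  10.0.0.0/8 (10.0.0.0 - 10.255.255.255)
  172.16.0.0/12 (172.16.0.0 - 172.31.255.255)
  192.168.0.0/16 (192.168.0.0 - 192.168.255.255)
Public (not in any RFC 1918 range)


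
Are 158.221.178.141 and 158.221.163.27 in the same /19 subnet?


Mask: 255.255.224.0
158.221.178.141 AND mask = 158.221.160.0
158.221.163.27 AND mask = 158.221.160.0
Yes, same subnet (158.221.160.0)


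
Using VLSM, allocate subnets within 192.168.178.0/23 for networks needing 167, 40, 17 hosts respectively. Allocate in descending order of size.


167 hosts -> /24 (254 usable): 192.168.178.0/24
40 hosts -> /26 (62 usable): 192.168.179.0/26
17 hosts -> /27 (30 usable): 192.168.179.64/27
Allocation: 192.168.178.0/24 (167 hosts, 254 usable); 192.168.179.0/26 (40 hosts, 62 usable); 192.168.179.64/27 (17 hosts, 30 usable)


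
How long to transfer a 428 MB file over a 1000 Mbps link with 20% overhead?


Effective throughput = 1000 * (1 - 20/100) = 800 Mbps
File size in Mb = 428 * 8 = 3424 Mb
Time = 3424 / 800
Time = 4.28 seconds


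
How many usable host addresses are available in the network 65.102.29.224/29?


Host bits = 32 - 29 = 3
Total addresses = 2^3 = 8
Usable = total - 2 (network and broadcast)
Usable hosts: 6


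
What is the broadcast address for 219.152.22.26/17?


Network: 219.152.0.0/17
Host bits = 15
Set all host bits to 1:
Broadcast: 219.152.127.255


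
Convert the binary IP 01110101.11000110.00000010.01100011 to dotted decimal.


01110101 = 117
11000110 = 198
00000010 = 2
01100011 = 99
IP: 117.198.2.99


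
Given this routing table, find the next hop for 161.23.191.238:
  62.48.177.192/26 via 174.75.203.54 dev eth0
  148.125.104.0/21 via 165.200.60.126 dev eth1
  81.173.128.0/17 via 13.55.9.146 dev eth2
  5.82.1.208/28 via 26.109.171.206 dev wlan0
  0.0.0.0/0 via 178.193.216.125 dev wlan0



Longest prefix match for 161.23.191.238:
  /26 62.48.177.192: no
  /21 148.125.104.0: no
  /17 81.173.128.0: no
  /28 5.82.1.208: no
  /0 0.0.0.0: MATCH
Selected: next-hop 178.193.216.125 via wlan0 (matched /0)


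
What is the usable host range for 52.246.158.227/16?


Network: 52.246.0.0
Broadcast: 52.246.255.255
First usable = network + 1
Last usable = broadcast - 1
Range: 52.246.0.1 to 52.246.255.254


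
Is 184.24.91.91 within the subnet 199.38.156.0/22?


Subnet network: 199.38.156.0
Test IP AND mask: 184.24.88.0
No, 184.24.91.91 is not in 199.38.156.0/22


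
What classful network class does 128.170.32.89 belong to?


First octet: 128
Binary: 10000000
10xxxxxx -> Class B (128-191)
Class B, default mask 255.255.0.0 (/16)


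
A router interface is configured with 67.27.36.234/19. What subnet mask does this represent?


/19 means 19 network bits, 13 host bits
Binary: 11111111111111111110000000000000
Mask: 255.255.224.0


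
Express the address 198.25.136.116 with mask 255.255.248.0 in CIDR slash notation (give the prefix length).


Binary: 11111111.11111111.11111000.00000000
Count leading 1s
Prefix: /21


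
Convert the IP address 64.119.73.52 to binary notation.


64 = 01000000
119 = 01110111
73 = 01001001
52 = 00110100
Binary: 01000000.01110111.01001001.00110100


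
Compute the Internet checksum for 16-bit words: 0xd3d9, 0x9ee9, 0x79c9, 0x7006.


Sum all words (with carry folding):
+ 0xd3d9 = 0xd3d9
+ 0x9ee9 = 0x72c3
+ 0x79c9 = 0xec8c
+ 0x7006 = 0x5c93
One's complement: ~0x5c93
Checksum = 0xa36c


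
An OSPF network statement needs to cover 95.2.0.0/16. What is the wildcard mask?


Subnet mask: 255.255.0.0
Wildcard = 255.255.255.255 - subnet mask
255 - 255 = 0
255 - 255 = 0
255 - 0 = 255
255 - 0 = 255
Wildcard: 0.0.255.255


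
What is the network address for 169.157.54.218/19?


IP:   10101001.10011101.00110110.11011010
Mask: 11111111.11111111.11100000.00000000
AND operation:
Net:  10101001.10011101.00100000.00000000
Network: 169.157.32.0/19


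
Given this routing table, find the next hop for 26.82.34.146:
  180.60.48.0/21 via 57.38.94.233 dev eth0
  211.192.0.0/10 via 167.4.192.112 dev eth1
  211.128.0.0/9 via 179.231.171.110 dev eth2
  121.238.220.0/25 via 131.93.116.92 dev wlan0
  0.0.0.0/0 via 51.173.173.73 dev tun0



Longest prefix match for 26.82.34.146:
  /21 180.60.48.0: no
  /10 211.192.0.0: no
  /9 211.128.0.0: no
  /25 121.238.220.0: no
  /0 0.0.0.0: MATCH
Selected: next-hop 51.173.173.73 via tun0 (matched /0)


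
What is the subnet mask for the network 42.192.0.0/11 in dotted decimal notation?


/11 means 11 network bits, 21 host bits
Binary: 11111111111000000000000000000000
Mask: 255.224.0.0


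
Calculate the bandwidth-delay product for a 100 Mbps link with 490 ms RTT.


BDP = bandwidth * RTT
= 100 Mbps * 490 ms
= 100 * 1e6 * 490 / 1000 bits
= 49000000 bits
= 6125000 bytes
= 5981.4453 KB
BDP = 49000000 bits (6125000 bytes)


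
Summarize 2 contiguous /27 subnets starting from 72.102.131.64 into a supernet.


Original prefix: /27
Number of subnets: 2 = 2^1
New prefix = 27 - 1 = 26
Supernet: 72.102.131.64/26


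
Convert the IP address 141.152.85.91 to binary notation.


141 = 10001101
152 = 10011000
85 = 01010101
91 = 01011011
Binary: 10001101.10011000.01010101.01011011


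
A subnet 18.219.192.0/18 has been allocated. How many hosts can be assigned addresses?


Host bits = 32 - 18 = 14
Total addresses = 2^14 = 16384
Usable = total - 2 (network and broadcast)
Usable hosts: 16382


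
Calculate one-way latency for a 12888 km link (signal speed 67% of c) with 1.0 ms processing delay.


Speed = 0.67 * 3e5 km/s = 201000 km/s
Propagation delay = 12888 / 201000 = 0.0641 s = 64.1194 ms
Processing delay = 1.0 ms
Total one-way latency = 65.1194 ms
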